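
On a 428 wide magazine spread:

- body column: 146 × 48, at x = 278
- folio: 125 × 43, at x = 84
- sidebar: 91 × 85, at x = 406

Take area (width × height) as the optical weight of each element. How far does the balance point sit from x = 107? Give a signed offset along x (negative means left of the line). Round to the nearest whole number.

Taking area as weight: body column 146·48 = 7008, folio 125·43 = 5375, sidebar 91·85 = 7735. Sum 20118.
x: (7008·278 + 5375·84 + 7735·406) / 20118 = 5540134 / 20118 ≈ 275.38
Against x = 107, that's 275.38 − 107 = 168.38.

≈ 168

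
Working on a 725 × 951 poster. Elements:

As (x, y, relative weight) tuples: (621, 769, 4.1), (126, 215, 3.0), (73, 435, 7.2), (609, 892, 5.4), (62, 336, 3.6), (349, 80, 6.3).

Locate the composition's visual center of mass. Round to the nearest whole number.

Total weight = 4.1 + 3.0 + 7.2 + 5.4 + 3.6 + 6.3 = 29.6.
Σw·x = 4.1·621 + 3.0·126 + 7.2·73 + 5.4·609 + 3.6·62 + 6.3·349 = 9160.2, so x̄ = 9160.2/29.6 ≈ 309.47.
Σw·y = 4.1·769 + 3.0·215 + 7.2·435 + 5.4·892 + 3.6·336 + 6.3·80 = 13460.3, so ȳ = 13460.3/29.6 ≈ 454.74.

(309, 455)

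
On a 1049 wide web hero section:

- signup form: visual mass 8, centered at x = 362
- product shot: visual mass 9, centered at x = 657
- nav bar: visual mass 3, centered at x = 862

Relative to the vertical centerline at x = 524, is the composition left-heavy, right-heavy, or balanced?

Σw = 8 + 9 + 3 = 20.
x: (8·362 + 9·657 + 3·862) / 20 = 11395 / 20 ≈ 569.75
569.8 lies right of the midline 524, so the layout is right-heavy.

right-heavy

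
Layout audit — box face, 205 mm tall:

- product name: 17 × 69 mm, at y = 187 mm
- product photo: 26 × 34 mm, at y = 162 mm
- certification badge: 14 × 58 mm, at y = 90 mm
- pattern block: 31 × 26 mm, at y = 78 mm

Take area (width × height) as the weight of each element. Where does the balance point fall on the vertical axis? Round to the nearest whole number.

y ≈ 136

Areas → weights: product name 17·69 = 1173, product photo 26·34 = 884, certification badge 14·58 = 812, pattern block 31·26 = 806; Σw = 3675.
y-moment: 1173·187 + 884·162 + 812·90 + 806·78 = 498507; centroid 498507/3675 ≈ 135.65.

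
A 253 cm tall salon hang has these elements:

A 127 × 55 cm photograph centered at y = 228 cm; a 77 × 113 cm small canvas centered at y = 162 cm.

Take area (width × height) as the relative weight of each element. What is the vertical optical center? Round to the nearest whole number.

Areas: photograph 127·55 = 6985, small canvas 77·113 = 8701. Total weight = 15686.
y-moment: 6985·228 + 8701·162 = 3002142; centroid 3002142/15686 ≈ 191.39.

y ≈ 191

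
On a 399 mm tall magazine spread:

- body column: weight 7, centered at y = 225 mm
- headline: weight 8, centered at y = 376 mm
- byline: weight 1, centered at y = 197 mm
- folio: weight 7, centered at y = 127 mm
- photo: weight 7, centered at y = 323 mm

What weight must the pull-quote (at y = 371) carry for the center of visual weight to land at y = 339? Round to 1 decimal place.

Known weights sum to 7 + 8 + 1 + 7 + 7 = 30; their moment is 7·225 + 8·376 + 1·197 + 7·127 + 7·323 = 7930.
Balance at y = 339 requires (7930 + w·371) / (30 + w) = 339.
So w = (339·30 − 7930)/(371 − 339) = 2240/32 ≈ 70.00.

w ≈ 70.0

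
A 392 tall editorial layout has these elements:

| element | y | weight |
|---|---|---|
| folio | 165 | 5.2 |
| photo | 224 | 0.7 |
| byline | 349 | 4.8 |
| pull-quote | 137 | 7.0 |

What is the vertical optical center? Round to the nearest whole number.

y ≈ 206

Σw = 5.2 + 0.7 + 4.8 + 7.0 = 17.7.
y-moment: 5.2·165 + 0.7·224 + 4.8·349 + 7.0·137 = 3649.0; centroid 3649.0/17.7 ≈ 206.16.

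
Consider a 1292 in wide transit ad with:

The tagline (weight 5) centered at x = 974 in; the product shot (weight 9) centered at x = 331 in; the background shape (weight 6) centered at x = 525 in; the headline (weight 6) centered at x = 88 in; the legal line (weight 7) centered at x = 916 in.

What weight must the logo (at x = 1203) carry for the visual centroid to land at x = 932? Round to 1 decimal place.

w ≈ 47.3

Existing Σw = 33 (5 + 9 + 6 + 6 + 7); existing moment 5·974 + 9·331 + 6·525 + 6·88 + 7·916 = 17939.
Set Σw·x/Σw = 932: (17939 + 1203w) = 932·(33 + w).
Solving: w = (932·33 − 17939) / (1203 − 932) = 12817 / 271 ≈ 47.30.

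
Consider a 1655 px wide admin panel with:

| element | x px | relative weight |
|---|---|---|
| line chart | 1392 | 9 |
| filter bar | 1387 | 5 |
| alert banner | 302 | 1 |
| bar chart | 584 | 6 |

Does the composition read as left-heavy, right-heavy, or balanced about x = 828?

right-heavy

Total weight = 9 + 5 + 1 + 6 = 21.
x: (9·1392 + 5·1387 + 1·302 + 6·584) / 21 = 23269 / 21 ≈ 1108.05
1108.0 vs midline 828 → right-heavy.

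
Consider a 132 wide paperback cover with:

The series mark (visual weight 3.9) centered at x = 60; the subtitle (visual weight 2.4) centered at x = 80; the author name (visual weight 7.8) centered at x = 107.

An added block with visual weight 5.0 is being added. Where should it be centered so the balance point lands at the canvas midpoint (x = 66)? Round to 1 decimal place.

New total weight: (3.9 + 2.4 + 7.8) + 5.0 = 19.1.
Along x: (1260.6 + 5.0·x) / 19.1 = 66 (existing moment 3.9·60 + 2.4·80 + 7.8·107 = 1260.6) ⇒ x = (1260.6 − 1260.6) / 5.0 ≈ 0.00.

x ≈ 0.0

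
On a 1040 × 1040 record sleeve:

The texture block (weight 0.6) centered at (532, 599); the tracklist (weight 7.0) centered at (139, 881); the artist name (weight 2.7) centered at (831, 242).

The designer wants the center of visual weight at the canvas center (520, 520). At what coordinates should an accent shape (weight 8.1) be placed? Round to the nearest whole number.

(745, 295)

New total weight: (0.6 + 7.0 + 2.7) + 8.1 = 18.4.
x: need Σw·x = 18.4·520 = 9568.0. Existing = 0.6·532 + 7.0·139 + 2.7·831 = 3535.9. Remainder 6032.1 / 8.1 ≈ 744.70.
y: need Σw·y = 18.4·520 = 9568.0. Existing = 0.6·599 + 7.0·881 + 2.7·242 = 7179.8. Remainder 2388.2 / 8.1 ≈ 294.84.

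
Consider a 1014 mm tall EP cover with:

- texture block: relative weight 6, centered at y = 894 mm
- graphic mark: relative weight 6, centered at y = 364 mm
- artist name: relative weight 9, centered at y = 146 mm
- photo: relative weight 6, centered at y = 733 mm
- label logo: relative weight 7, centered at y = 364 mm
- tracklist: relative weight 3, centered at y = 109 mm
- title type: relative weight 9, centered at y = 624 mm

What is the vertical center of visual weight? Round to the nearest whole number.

Σw = 6 + 6 + 9 + 6 + 7 + 3 + 9 = 46.
y: (6·894 + 6·364 + 9·146 + 6·733 + 7·364 + 3·109 + 9·624) / 46 = 21751 / 46 ≈ 472.85

y ≈ 473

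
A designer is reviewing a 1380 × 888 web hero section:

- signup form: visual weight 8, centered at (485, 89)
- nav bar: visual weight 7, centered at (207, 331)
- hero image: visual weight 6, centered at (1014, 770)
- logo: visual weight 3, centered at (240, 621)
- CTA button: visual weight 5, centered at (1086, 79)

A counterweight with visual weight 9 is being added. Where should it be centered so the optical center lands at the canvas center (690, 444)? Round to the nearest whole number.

New total weight: (8 + 7 + 6 + 3 + 5) + 9 = 38.
Along x: (17563 + 9·x) / 38 = 690 (existing moment 8·485 + 7·207 + 6·1014 + 3·240 + 5·1086 = 17563) ⇒ x = (26220 − 17563) / 9 ≈ 961.89.
Along y: (9907 + 9·y) / 38 = 444 (existing moment 8·89 + 7·331 + 6·770 + 3·621 + 5·79 = 9907) ⇒ y = (16872 − 9907) / 9 ≈ 773.89.

(962, 774)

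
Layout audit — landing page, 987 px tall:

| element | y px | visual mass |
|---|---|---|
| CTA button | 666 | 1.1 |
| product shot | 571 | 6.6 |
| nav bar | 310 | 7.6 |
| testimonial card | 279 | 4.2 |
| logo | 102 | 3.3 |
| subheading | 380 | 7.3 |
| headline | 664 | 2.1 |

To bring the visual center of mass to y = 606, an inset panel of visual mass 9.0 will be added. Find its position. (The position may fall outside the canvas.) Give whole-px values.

After adding the inset panel, total weight = 1.1 + 6.6 + 7.6 + 4.2 + 3.3 + 7.3 + 2.1 + 9.0 = 41.2.
Along y: (12534.0 + 9.0·y) / 41.2 = 606 (existing moment 1.1·666 + 6.6·571 + 7.6·310 + 4.2·279 + 3.3·102 + 7.3·380 + 2.1·664 = 12534.0) ⇒ y = (24967.2 − 12534.0) / 9.0 ≈ 1381.47.

y ≈ 1381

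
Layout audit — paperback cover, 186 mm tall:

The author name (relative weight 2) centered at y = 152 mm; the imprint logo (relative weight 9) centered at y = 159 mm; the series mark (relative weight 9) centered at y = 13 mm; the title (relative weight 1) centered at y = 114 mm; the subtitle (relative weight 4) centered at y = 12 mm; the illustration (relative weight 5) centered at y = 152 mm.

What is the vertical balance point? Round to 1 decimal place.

Σw = 2 + 9 + 9 + 1 + 4 + 5 = 30.
y: (2·152 + 9·159 + 9·13 + 1·114 + 4·12 + 5·152) / 30 = 2774 / 30 ≈ 92.47

y ≈ 92.5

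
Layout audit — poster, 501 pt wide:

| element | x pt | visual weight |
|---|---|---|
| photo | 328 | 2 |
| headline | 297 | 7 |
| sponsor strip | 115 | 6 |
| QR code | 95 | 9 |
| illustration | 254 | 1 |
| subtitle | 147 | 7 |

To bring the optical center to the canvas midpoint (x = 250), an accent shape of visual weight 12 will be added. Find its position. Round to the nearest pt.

New total weight: (2 + 7 + 6 + 9 + 1 + 7) + 12 = 44.
Along x: (5563 + 12·x) / 44 = 250 (existing moment 2·328 + 7·297 + 6·115 + 9·95 + 1·254 + 7·147 = 5563) ⇒ x = (11000 − 5563) / 12 ≈ 453.08.

x ≈ 453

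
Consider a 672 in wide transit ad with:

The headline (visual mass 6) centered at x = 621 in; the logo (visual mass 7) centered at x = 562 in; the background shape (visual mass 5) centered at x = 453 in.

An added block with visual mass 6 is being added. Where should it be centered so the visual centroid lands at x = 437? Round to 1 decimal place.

New total weight: (6 + 7 + 5) + 6 = 24.
x: target moment 24×437 = 10488; current 6·621 + 7·562 + 5·453 = 9925; the added block supplies 563, so x = 563/6 ≈ 93.83.

x ≈ 93.8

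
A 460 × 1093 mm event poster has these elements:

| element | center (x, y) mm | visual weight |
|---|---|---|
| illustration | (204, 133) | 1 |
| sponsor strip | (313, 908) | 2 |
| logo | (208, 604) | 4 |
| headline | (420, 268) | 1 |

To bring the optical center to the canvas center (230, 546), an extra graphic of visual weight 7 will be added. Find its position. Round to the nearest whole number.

After adding the extra graphic, total weight = 1 + 2 + 4 + 1 + 7 = 15.
Along x: (2082 + 7·x) / 15 = 230 (existing moment 1·204 + 2·313 + 4·208 + 1·420 = 2082) ⇒ x = (3450 − 2082) / 7 ≈ 195.43.
Along y: (4633 + 7·y) / 15 = 546 (existing moment 1·133 + 2·908 + 4·604 + 1·268 = 4633) ⇒ y = (8190 − 4633) / 7 ≈ 508.14.

(195, 508)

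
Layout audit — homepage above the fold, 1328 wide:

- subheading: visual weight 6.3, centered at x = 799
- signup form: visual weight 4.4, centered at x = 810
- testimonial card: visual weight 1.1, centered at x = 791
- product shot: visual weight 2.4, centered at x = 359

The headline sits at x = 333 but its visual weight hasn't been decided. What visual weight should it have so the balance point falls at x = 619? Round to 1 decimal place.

Existing Σw = 14.2 (6.3 + 4.4 + 1.1 + 2.4); existing moment 6.3·799 + 4.4·810 + 1.1·791 + 2.4·359 = 10329.4.
Balance at x = 619 requires (10329.4 + w·333) / (14.2 + w) = 619.
Solving: w = (619·14.2 − 10329.4) / (333 − 619) = -1539.6 / -286 ≈ 5.38.

w ≈ 5.4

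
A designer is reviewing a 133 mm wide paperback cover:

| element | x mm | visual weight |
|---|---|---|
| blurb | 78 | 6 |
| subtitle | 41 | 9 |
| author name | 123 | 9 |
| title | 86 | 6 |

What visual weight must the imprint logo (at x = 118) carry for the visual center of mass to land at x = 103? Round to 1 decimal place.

Existing Σw = 30 (6 + 9 + 9 + 6); existing moment 6·78 + 9·41 + 9·123 + 6·86 = 2460.
For the centroid to hit 103: (2460 + w·118) / (30 + w) = 103.
Rearranging, w·(118 − 103) = 103·30 − 2460 = 630, so w ≈ 630/15 = 42.00.

w ≈ 42.0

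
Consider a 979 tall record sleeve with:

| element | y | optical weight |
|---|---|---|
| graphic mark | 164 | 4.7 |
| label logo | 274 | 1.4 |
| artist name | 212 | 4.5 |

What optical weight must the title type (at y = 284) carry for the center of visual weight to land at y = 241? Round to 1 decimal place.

w ≈ 10.4

Existing Σw = 10.6 (4.7 + 1.4 + 4.5); existing moment 4.7·164 + 1.4·274 + 4.5·212 = 2108.4.
For the centroid to hit 241: (2108.4 + w·284) / (10.6 + w) = 241.
Solving: w = (241·10.6 − 2108.4) / (284 − 241) = 446.2 / 43 ≈ 10.38.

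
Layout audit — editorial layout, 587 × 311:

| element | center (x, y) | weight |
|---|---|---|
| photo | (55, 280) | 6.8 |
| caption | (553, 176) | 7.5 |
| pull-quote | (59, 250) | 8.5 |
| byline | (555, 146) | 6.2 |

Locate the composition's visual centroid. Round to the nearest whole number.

(292, 216)

Weights sum to 6.8 + 7.5 + 8.5 + 6.2 = 29.0.
Σw·x = 6.8·55 + 7.5·553 + 8.5·59 + 6.2·555 = 8464.0, so x̄ = 8464.0/29.0 ≈ 291.86.
Σw·y = 6.8·280 + 7.5·176 + 8.5·250 + 6.2·146 = 6254.2, so ȳ = 6254.2/29.0 ≈ 215.66.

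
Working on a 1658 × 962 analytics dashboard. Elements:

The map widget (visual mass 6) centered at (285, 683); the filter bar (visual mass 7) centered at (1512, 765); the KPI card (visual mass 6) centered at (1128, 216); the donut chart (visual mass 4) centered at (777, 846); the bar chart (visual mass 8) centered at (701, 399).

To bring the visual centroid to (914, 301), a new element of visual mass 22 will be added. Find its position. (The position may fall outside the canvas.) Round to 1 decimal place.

(939.3, -62.4)

New total weight: (6 + 7 + 6 + 4 + 8) + 22 = 53.
x: target moment 53×914 = 48442; current 6·285 + 7·1512 + 6·1128 + 4·777 + 8·701 = 27778; the new element supplies 20664, so x = 20664/22 ≈ 939.27.
y: target moment 53×301 = 15953; current 6·683 + 7·765 + 6·216 + 4·846 + 8·399 = 17325; the new element supplies -1372, so y = -1372/22 ≈ -62.36.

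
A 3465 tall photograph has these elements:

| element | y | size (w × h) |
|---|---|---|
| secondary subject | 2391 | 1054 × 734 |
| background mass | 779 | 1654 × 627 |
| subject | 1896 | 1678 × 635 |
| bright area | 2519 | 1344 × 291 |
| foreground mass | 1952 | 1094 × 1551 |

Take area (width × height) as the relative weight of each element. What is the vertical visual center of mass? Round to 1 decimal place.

y ≈ 1808.0

Areas: secondary subject 1054·734 = 773636, background mass 1654·627 = 1037058, subject 1678·635 = 1065530, bright area 1344·291 = 391104, foreground mass 1094·1551 = 1696794. Total weight = 4964122.
y-moment: 773636·2391 + 1037058·779 + 1065530·1896 + 391104·2519 + 1696794·1952 = 8975209602; centroid 8975209602/4964122 ≈ 1808.02.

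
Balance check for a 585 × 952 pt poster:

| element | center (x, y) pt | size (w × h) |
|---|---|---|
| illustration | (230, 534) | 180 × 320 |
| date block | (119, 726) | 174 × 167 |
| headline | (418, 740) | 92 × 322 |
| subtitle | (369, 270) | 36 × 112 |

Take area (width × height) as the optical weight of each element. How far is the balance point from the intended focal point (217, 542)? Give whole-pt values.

Areas: illustration 180·320 = 57600, date block 174·167 = 29058, headline 92·322 = 29624, subtitle 36·112 = 4032. Total weight = 120314.
x: (57600·230 + 29058·119 + 29624·418 + 4032·369) / 120314 = 30576542 / 120314 ≈ 254.14
y: (57600·534 + 29058·726 + 29624·740 + 4032·270) / 120314 = 74864908 / 120314 ≈ 622.25
Offset from (217, 542): Δx ≈ 37.14, Δy ≈ 80.25; distance = √(Δx² + Δy²) ≈ 88.42.

≈ 88 pt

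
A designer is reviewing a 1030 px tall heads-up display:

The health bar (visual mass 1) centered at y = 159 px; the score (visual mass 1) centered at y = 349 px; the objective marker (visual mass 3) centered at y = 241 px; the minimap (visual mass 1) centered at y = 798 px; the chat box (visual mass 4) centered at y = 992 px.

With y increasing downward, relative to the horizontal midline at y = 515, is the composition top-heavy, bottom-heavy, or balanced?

Σw = 1 + 1 + 3 + 1 + 4 = 10.
y-moment: 1·159 + 1·349 + 3·241 + 1·798 + 4·992 = 5997; centroid 5997/10 ≈ 599.70.
599.7 vs midline 515 → bottom-heavy.

bottom-heavy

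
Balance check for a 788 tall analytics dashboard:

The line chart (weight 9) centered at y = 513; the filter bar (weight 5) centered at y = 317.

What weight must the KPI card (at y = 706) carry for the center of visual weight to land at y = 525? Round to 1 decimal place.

w ≈ 6.3

Fixed elements: Σw = 9 + 5 = 14, Σw·y = 9·513 + 5·317 = 6202.
Set Σw·y/Σw = 525: (6202 + 706w) = 525·(14 + w).
Solving: w = (525·14 − 6202) / (706 − 525) = 1148 / 181 ≈ 6.34.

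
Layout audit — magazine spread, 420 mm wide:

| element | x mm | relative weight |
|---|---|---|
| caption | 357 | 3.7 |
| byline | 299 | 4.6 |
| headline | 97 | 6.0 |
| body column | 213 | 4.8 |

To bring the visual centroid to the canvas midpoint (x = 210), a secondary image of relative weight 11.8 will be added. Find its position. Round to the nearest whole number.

After adding the secondary image, total weight = 3.7 + 4.6 + 6.0 + 4.8 + 11.8 = 30.9.
x: need Σw·x = 30.9·210 = 6489.0. Existing = 3.7·357 + 4.6·299 + 6.0·97 + 4.8·213 = 4300.7. Remainder 2188.3 / 11.8 ≈ 185.45.

x ≈ 185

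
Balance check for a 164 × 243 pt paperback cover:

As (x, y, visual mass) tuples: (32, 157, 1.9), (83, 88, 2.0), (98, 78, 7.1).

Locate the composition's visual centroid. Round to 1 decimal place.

(83.9, 93.5)

Σw = 1.9 + 2.0 + 7.1 = 11.0.
x: (1.9·32 + 2.0·83 + 7.1·98) / 11.0 = 922.6 / 11.0 ≈ 83.87
y: (1.9·157 + 2.0·88 + 7.1·78) / 11.0 = 1028.1 / 11.0 ≈ 93.46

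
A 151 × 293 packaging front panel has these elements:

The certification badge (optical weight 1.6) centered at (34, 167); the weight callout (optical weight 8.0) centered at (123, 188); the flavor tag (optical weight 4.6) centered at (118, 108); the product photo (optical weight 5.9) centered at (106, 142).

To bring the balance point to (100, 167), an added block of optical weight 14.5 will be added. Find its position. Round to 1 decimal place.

(86.4, 184.3)

New total weight: (1.6 + 8.0 + 4.6 + 5.9) + 14.5 = 34.6.
x: target moment 34.6×100 = 3460.0; current 1.6·34 + 8.0·123 + 4.6·118 + 5.9·106 = 2206.6; the added block supplies 1253.4, so x = 1253.4/14.5 ≈ 86.44.
y: target moment 34.6×167 = 5778.2; current 1.6·167 + 8.0·188 + 4.6·108 + 5.9·142 = 3105.8; the added block supplies 2672.4, so y = 2672.4/14.5 ≈ 184.30.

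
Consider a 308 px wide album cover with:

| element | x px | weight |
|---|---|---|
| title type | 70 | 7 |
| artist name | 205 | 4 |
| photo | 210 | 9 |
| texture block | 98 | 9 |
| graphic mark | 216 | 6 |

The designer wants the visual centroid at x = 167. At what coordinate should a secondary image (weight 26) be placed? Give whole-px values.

After adding the secondary image, total weight = 7 + 4 + 9 + 9 + 6 + 26 = 61.
x: target moment 61×167 = 10187; current 7·70 + 4·205 + 9·210 + 9·98 + 6·216 = 5378; the secondary image supplies 4809, so x = 4809/26 ≈ 184.96.

x ≈ 185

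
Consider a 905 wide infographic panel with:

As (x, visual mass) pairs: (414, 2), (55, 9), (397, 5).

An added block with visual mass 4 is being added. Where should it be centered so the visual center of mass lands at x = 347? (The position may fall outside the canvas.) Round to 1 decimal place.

x ≈ 908.0

With the added block, Σw becomes 2 + 9 + 5 + 4 = 20.
x: target moment 20×347 = 6940; current 2·414 + 9·55 + 5·397 = 3308; the added block supplies 3632, so x = 3632/4 ≈ 908.00.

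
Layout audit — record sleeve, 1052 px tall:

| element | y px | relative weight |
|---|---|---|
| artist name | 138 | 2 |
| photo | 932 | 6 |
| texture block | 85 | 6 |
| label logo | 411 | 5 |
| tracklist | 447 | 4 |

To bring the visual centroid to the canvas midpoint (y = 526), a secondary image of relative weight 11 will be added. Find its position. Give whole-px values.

y ≈ 697

New total weight: (2 + 6 + 6 + 5 + 4) + 11 = 34.
y: need Σw·y = 34·526 = 17884. Existing = 2·138 + 6·932 + 6·85 + 5·411 + 4·447 = 10221. Remainder 7663 / 11 ≈ 696.64.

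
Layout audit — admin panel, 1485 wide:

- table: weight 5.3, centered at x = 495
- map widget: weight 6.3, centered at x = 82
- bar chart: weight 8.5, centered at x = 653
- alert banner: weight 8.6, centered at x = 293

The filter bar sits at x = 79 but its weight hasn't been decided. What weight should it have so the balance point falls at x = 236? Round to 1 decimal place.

w ≈ 28.3

Existing Σw = 28.7 (5.3 + 6.3 + 8.5 + 8.6); existing moment 5.3·495 + 6.3·82 + 8.5·653 + 8.6·293 = 11210.4.
Balance at x = 236 requires (11210.4 + w·79) / (28.7 + w) = 236.
Solving: w = (236·28.7 − 11210.4) / (79 − 236) = -4437.2 / -157 ≈ 28.26.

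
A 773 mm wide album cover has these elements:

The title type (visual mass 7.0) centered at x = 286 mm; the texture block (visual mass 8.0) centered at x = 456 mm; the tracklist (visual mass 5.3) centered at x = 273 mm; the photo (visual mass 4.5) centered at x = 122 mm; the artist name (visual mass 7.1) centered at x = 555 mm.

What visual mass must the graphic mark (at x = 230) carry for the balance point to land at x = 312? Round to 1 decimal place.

Existing Σw = 31.9 (7.0 + 8.0 + 5.3 + 4.5 + 7.1); existing moment 7.0·286 + 8.0·456 + 5.3·273 + 4.5·122 + 7.1·555 = 11586.4.
For the centroid to hit 312: (11586.4 + w·230) / (31.9 + w) = 312.
Rearranging, w·(230 − 312) = 312·31.9 − 11586.4 = -1633.6, so w ≈ -1633.6/-82 = 19.92.

w ≈ 19.9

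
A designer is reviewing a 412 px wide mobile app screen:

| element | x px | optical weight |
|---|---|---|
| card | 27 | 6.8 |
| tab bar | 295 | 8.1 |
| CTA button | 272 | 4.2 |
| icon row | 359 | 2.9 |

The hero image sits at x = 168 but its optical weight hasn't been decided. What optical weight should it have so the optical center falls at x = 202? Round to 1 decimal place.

Fixed elements: Σw = 6.8 + 8.1 + 4.2 + 2.9 = 22.0, Σw·x = 6.8·27 + 8.1·295 + 4.2·272 + 2.9·359 = 4756.6.
Balance at x = 202 requires (4756.6 + w·168) / (22.0 + w) = 202.
Rearranging, w·(168 − 202) = 202·22.0 − 4756.6 = -312.6, so w ≈ -312.6/-34 = 9.19.

w ≈ 9.2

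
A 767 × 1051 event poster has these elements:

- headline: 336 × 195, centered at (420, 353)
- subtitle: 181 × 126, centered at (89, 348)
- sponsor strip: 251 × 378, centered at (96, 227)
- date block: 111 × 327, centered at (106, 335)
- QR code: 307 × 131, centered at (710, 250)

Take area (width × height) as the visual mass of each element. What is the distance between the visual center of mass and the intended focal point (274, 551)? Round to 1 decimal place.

≈ 262.9

Areas: headline 336·195 = 65520, subtitle 181·126 = 22806, sponsor strip 251·378 = 94878, date block 111·327 = 36297, QR code 307·131 = 40217. Total weight = 259718.
Σw·x = 65520·420 + 22806·89 + 94878·96 + 36297·106 + 40217·710 = 71057974, so x̄ = 71057974/259718 ≈ 273.60.
Σw·y = 65520·353 + 22806·348 + 94878·227 + 36297·335 + 40217·250 = 74816099, so ȳ = 74816099/259718 ≈ 288.07.
From (274, 551): dx = -0.40, dy = -262.93, so the distance is √(dx²+dy²) ≈ 262.93.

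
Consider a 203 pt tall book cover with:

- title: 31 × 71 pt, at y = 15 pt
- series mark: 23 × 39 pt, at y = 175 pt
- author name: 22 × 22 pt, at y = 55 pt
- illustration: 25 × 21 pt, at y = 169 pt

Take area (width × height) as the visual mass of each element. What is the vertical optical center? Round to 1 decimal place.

y ≈ 74.3

Areas → weights: title 31·71 = 2201, series mark 23·39 = 897, author name 22·22 = 484, illustration 25·21 = 525; Σw = 4107.
y-moment: 2201·15 + 897·175 + 484·55 + 525·169 = 305335; centroid 305335/4107 ≈ 74.35.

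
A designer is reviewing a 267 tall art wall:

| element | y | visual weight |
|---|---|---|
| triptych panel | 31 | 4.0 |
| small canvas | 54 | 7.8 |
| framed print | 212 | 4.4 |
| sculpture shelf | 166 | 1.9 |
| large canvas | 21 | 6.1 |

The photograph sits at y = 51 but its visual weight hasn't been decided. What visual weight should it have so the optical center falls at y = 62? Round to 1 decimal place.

w ≈ 38.3

Fixed elements: Σw = 4.0 + 7.8 + 4.4 + 1.9 + 6.1 = 24.2, Σw·y = 4.0·31 + 7.8·54 + 4.4·212 + 1.9·166 + 6.1·21 = 1921.5.
Balance at y = 62 requires (1921.5 + w·51) / (24.2 + w) = 62.
Solving: w = (62·24.2 − 1921.5) / (51 − 62) = -421.1 / -11 ≈ 38.28.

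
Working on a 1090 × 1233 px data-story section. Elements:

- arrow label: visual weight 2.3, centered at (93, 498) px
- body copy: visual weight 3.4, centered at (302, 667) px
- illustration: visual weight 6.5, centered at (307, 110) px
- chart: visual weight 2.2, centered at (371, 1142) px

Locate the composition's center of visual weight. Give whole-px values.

(281, 461)

Total weight = 2.3 + 3.4 + 6.5 + 2.2 = 14.4.
Σw·x = 2.3·93 + 3.4·302 + 6.5·307 + 2.2·371 = 4052.4, so x̄ = 4052.4/14.4 ≈ 281.42.
Σw·y = 2.3·498 + 3.4·667 + 6.5·110 + 2.2·1142 = 6640.6, so ȳ = 6640.6/14.4 ≈ 461.15.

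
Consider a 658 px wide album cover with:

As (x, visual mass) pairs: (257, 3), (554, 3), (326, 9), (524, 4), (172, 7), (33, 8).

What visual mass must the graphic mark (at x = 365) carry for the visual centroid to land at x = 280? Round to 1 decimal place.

w ≈ 6.9

Known weights sum to 3 + 3 + 9 + 4 + 7 + 8 = 34; their moment is 3·257 + 3·554 + 9·326 + 4·524 + 7·172 + 8·33 = 8931.
Set Σw·x/Σw = 280: (8931 + 365w) = 280·(34 + w).
So w = (280·34 − 8931)/(365 − 280) = 589/85 ≈ 6.93.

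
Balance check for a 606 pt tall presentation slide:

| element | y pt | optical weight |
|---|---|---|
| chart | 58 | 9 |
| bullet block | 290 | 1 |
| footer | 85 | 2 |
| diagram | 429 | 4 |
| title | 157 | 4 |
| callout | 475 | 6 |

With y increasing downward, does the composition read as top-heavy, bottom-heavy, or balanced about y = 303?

top-heavy

Total weight = 9 + 1 + 2 + 4 + 4 + 6 = 26.
Σw·y = 6176; ȳ = 6176/26 ≈ 237.54.
237.5 lies above (smaller y than) the midline 303, so the layout is top-heavy.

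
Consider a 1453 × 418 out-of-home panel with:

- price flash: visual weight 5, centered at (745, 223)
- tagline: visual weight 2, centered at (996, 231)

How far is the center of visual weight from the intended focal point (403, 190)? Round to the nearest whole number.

≈ 415

Total weight = 5 + 2 = 7.
x-moment: 5·745 + 2·996 = 5717; centroid 5717/7 ≈ 816.71.
y-moment: 5·223 + 2·231 = 1577; centroid 1577/7 ≈ 225.29.
From (403, 190): dx = 413.71, dy = 35.29, so the distance is √(dx²+dy²) ≈ 415.22.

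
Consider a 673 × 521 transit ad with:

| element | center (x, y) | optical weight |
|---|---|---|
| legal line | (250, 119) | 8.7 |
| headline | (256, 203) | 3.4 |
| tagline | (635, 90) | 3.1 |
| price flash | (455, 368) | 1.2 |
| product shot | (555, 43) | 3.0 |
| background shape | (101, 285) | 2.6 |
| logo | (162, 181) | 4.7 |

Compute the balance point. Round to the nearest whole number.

Σw = 8.7 + 3.4 + 3.1 + 1.2 + 3.0 + 2.6 + 4.7 = 26.7.
x-moment: 8.7·250 + 3.4·256 + 3.1·635 + 1.2·455 + 3.0·555 + 2.6·101 + 4.7·162 = 8248.9; centroid 8248.9/26.7 ≈ 308.95.
y-moment: 8.7·119 + 3.4·203 + 3.1·90 + 1.2·368 + 3.0·43 + 2.6·285 + 4.7·181 = 4166.8; centroid 4166.8/26.7 ≈ 156.06.

(309, 156)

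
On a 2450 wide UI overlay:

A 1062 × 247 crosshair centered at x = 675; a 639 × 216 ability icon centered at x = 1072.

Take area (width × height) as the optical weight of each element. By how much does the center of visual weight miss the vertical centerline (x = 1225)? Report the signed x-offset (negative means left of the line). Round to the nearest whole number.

≈ -413

Areas → weights: crosshair 1062·247 = 262314, ability icon 639·216 = 138024; Σw = 400338.
Σw·x = 262314·675 + 138024·1072 = 325023678, so x̄ = 325023678/400338 ≈ 811.87.
Offset from x = 1225: 811.87 − 1225 ≈ -413.13.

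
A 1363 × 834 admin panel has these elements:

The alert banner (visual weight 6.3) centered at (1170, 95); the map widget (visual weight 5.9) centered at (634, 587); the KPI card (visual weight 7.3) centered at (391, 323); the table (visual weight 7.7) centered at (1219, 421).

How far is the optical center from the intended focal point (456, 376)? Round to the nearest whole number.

≈ 403

Σw = 6.3 + 5.9 + 7.3 + 7.7 = 27.2.
x-moment: 6.3·1170 + 5.9·634 + 7.3·391 + 7.7·1219 = 23352.2; centroid 23352.2/27.2 ≈ 858.54.
y-moment: 6.3·95 + 5.9·587 + 7.3·323 + 7.7·421 = 9661.4; centroid 9661.4/27.2 ≈ 355.20.
From (456, 376): dx = 402.54, dy = -20.80, so the distance is √(dx²+dy²) ≈ 403.07.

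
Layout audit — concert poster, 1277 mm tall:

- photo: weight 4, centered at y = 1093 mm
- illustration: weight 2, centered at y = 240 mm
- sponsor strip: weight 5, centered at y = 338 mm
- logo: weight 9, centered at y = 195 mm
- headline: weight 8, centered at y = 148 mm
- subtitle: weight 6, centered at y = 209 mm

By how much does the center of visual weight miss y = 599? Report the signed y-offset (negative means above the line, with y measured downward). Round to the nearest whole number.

Σw = 4 + 2 + 5 + 9 + 8 + 6 = 34.
Σw·y = 4·1093 + 2·240 + 5·338 + 9·195 + 8·148 + 6·209 = 10735, so ȳ = 10735/34 ≈ 315.74.
Offset from y = 599: 315.74 − 599 ≈ -283.26.

≈ -283 mm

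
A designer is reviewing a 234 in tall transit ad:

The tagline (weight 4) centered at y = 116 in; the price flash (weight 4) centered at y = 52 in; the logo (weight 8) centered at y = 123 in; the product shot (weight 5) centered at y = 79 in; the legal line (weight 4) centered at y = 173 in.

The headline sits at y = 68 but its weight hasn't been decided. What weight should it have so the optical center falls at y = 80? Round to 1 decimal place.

Existing Σw = 25 (4 + 4 + 8 + 5 + 4); existing moment 4·116 + 4·52 + 8·123 + 5·79 + 4·173 = 2743.
For the centroid to hit 80: (2743 + w·68) / (25 + w) = 80.
Rearranging, w·(68 − 80) = 80·25 − 2743 = -743, so w ≈ -743/-12 = 61.92.

w ≈ 61.9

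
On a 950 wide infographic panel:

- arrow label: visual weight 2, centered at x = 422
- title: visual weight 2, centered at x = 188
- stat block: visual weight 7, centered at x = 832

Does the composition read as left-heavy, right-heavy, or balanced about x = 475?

Σw = 2 + 2 + 7 = 11.
x-moment: 2·422 + 2·188 + 7·832 = 7044; centroid 7044/11 ≈ 640.36.
640.4 vs midline 475 → right-heavy.

right-heavy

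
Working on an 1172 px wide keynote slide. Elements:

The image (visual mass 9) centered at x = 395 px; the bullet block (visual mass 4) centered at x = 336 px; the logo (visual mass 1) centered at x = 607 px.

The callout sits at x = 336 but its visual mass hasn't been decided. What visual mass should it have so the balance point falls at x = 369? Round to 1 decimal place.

Existing Σw = 14 (9 + 4 + 1); existing moment 9·395 + 4·336 + 1·607 = 5506.
Balance at x = 369 requires (5506 + w·336) / (14 + w) = 369.
So w = (369·14 − 5506)/(336 − 369) = -340/-33 ≈ 10.30.

w ≈ 10.3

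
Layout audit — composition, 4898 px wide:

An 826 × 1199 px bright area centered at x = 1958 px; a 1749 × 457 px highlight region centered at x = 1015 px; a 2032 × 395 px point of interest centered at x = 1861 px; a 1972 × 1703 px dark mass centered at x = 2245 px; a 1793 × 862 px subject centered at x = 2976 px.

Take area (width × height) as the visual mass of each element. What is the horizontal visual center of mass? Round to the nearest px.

Areas → weights: bright area 826·1199 = 990374, highlight region 1749·457 = 799293, point of interest 2032·395 = 802640, dark mass 1972·1703 = 3358316, subject 1793·862 = 1545566; Σw = 7496189.
Σw·x = 990374·1958 + 799293·1015 + 802640·1861 + 3358316·2245 + 1545566·2976 = 16383171563, so x̄ = 16383171563/7496189 ≈ 2185.53.

x ≈ 2186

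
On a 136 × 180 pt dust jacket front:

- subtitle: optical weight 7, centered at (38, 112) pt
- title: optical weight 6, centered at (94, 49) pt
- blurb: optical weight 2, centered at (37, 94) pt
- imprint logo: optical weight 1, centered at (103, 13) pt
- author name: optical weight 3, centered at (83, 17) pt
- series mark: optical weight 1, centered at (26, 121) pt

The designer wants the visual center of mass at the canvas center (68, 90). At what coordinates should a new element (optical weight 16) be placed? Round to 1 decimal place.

(72.9, 111.8)

With the new element, Σw becomes 7 + 6 + 2 + 1 + 3 + 1 + 16 = 36.
Along x: (1282 + 16·x) / 36 = 68 (existing moment 7·38 + 6·94 + 2·37 + 1·103 + 3·83 + 1·26 = 1282) ⇒ x = (2448 − 1282) / 16 ≈ 72.88.
Along y: (1451 + 16·y) / 36 = 90 (existing moment 7·112 + 6·49 + 2·94 + 1·13 + 3·17 + 1·121 = 1451) ⇒ y = (3240 − 1451) / 16 ≈ 111.81.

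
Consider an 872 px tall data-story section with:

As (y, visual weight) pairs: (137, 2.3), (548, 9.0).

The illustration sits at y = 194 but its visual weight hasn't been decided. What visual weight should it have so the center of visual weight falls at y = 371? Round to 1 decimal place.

Existing Σw = 11.3 (2.3 + 9.0); existing moment 2.3·137 + 9.0·548 = 5247.1.
Balance at y = 371 requires (5247.1 + w·194) / (11.3 + w) = 371.
Rearranging, w·(194 − 371) = 371·11.3 − 5247.1 = -1054.8, so w ≈ -1054.8/-177 = 5.96.

w ≈ 6.0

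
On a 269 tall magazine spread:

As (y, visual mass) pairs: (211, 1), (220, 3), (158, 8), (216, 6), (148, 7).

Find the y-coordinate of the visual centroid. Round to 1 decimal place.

Σw = 1 + 3 + 8 + 6 + 7 = 25.
y-moment: 1·211 + 3·220 + 8·158 + 6·216 + 7·148 = 4467; centroid 4467/25 ≈ 178.68.

y ≈ 178.7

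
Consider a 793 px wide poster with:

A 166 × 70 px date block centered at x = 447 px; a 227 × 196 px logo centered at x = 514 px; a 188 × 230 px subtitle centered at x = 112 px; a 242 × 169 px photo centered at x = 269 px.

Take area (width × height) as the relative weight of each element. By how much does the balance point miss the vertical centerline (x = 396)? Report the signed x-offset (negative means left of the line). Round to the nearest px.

≈ -83 px

Areas → weights: date block 166·70 = 11620, logo 227·196 = 44492, subtitle 188·230 = 43240, photo 242·169 = 40898; Σw = 140250.
x: (11620·447 + 44492·514 + 43240·112 + 40898·269) / 140250 = 43907470 / 140250 ≈ 313.07
Against x = 396, that's 313.07 − 396 = -82.93.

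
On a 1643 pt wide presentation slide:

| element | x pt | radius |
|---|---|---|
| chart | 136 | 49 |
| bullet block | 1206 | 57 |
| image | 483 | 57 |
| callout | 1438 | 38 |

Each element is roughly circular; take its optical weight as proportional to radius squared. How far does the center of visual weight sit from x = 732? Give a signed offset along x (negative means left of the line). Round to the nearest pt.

Weights ∝ r²: chart 49² = 2401, bullet block 57² = 3249, image 57² = 3249, callout 38² = 1444; Σw = 10343.
Σw·x = 2401·136 + 3249·1206 + 3249·483 + 1444·1438 = 7890569, so x̄ = 7890569/10343 ≈ 762.89.
Difference: 762.89 − 732 ≈ 30.89.

≈ 31 pt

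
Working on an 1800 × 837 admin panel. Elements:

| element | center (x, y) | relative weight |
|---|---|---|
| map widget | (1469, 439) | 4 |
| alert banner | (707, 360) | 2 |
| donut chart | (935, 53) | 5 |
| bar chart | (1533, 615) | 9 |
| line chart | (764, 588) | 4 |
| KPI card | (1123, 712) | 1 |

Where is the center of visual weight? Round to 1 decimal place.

(1197.6, 453.6)

Total weight = 4 + 2 + 5 + 9 + 4 + 1 = 25.
Σw·x = 29941; x̄ = 29941/25 ≈ 1197.64.
y: moment 11340 / weight 25 ≈ 453.60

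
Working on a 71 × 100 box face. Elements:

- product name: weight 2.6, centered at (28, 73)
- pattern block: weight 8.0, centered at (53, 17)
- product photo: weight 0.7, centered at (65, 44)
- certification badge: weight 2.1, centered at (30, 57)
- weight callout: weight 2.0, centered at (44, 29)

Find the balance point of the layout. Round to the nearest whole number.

(45, 35)

Total weight = 2.6 + 8.0 + 0.7 + 2.1 + 2.0 = 15.4.
x-moment: 2.6·28 + 8.0·53 + 0.7·65 + 2.1·30 + 2.0·44 = 693.3; centroid 693.3/15.4 ≈ 45.02.
y-moment: 2.6·73 + 8.0·17 + 0.7·44 + 2.1·57 + 2.0·29 = 534.3; centroid 534.3/15.4 ≈ 34.69.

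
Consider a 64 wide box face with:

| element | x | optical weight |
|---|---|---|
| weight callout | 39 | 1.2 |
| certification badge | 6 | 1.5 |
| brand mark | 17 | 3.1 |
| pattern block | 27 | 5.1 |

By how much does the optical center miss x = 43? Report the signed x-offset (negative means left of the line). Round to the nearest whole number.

≈ -20

Σw = 1.2 + 1.5 + 3.1 + 5.1 = 10.9.
x-moment: 1.2·39 + 1.5·6 + 3.1·17 + 5.1·27 = 246.2; centroid 246.2/10.9 ≈ 22.59.
Difference: 22.59 − 43 ≈ -20.41.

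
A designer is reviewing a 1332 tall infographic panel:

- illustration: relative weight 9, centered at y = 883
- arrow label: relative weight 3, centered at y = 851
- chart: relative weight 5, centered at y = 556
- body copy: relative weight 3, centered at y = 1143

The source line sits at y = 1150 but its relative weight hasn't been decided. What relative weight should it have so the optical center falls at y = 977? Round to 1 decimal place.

w ≈ 16.4

Fixed elements: Σw = 9 + 3 + 5 + 3 = 20, Σw·y = 9·883 + 3·851 + 5·556 + 3·1143 = 16709.
For the centroid to hit 977: (16709 + w·1150) / (20 + w) = 977.
Rearranging, w·(1150 − 977) = 977·20 − 16709 = 2831, so w ≈ 2831/173 = 16.36.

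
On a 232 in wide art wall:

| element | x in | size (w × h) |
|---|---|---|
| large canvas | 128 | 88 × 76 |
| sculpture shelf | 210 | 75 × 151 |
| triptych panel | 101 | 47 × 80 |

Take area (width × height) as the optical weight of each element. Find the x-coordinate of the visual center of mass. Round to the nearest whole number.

Areas: large canvas 88·76 = 6688, sculpture shelf 75·151 = 11325, triptych panel 47·80 = 3760. Total weight = 21773.
x-moment: 6688·128 + 11325·210 + 3760·101 = 3614074; centroid 3614074/21773 ≈ 165.99.

x ≈ 166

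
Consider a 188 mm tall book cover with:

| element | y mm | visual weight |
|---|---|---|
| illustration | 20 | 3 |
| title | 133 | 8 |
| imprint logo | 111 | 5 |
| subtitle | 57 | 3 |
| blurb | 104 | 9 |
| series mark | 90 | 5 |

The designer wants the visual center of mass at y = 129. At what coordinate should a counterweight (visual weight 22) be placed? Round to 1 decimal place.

y ≈ 175.4

New total weight: (3 + 8 + 5 + 3 + 9 + 5) + 22 = 55.
y: target moment 55×129 = 7095; current 3·20 + 8·133 + 5·111 + 3·57 + 9·104 + 5·90 = 3236; the counterweight supplies 3859, so y = 3859/22 ≈ 175.41.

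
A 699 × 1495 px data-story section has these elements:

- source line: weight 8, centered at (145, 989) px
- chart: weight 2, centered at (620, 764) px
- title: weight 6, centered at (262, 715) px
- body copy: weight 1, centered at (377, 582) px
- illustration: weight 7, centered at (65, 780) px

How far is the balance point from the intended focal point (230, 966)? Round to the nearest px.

Weights sum to 8 + 2 + 6 + 1 + 7 = 24.
Σw·x = 8·145 + 2·620 + 6·262 + 1·377 + 7·65 = 4804, so x̄ = 4804/24 ≈ 200.17.
Σw·y = 8·989 + 2·764 + 6·715 + 1·582 + 7·780 = 19772, so ȳ = 19772/24 ≈ 823.83.
Offset from (230, 966): Δx ≈ -29.83, Δy ≈ -142.17; distance = √(Δx² + Δy²) ≈ 145.26.

≈ 145 px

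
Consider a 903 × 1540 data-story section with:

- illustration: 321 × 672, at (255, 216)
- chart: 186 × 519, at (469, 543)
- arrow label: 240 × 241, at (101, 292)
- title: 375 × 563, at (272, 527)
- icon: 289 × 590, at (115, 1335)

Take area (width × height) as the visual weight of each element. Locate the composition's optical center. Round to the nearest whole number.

(244, 605)

Areas: illustration 321·672 = 215712, chart 186·519 = 96534, arrow label 240·241 = 57840, title 375·563 = 211125, icon 289·590 = 170510. Total weight = 751721.
Σw·x = 215712·255 + 96534·469 + 57840·101 + 211125·272 + 170510·115 = 183157496, so x̄ = 183157496/751721 ≈ 243.65.
Σw·y = 215712·216 + 96534·543 + 57840·292 + 211125·527 + 170510·1335 = 454794759, so ȳ = 454794759/751721 ≈ 605.00.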